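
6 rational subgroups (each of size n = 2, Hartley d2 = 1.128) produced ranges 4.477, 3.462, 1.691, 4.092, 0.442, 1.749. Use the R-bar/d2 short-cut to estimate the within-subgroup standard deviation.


R_bar = (4.477 + 3.462 + 1.691 + 4.092 + 0.442 + 1.749) / 6
R_bar = 15.913 / 6 = 2.6521667
sigma_hat = R_bar / d2 = 2.6521667 / 1.128 = 2.3512

2.3512


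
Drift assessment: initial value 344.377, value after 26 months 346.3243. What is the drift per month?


rate = (v2 - v1) / months
= (346.3243 - 344.377) / 26
= 1.9473 / 26
= 0.0749

0.0749


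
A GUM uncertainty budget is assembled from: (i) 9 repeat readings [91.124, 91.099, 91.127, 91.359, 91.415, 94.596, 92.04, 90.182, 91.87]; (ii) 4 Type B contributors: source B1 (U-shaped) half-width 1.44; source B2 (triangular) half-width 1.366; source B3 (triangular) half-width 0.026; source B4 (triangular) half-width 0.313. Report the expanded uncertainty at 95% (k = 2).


mean = (91.124 + 91.099 + 91.127 + 91.359 + 91.415 + 94.596 + 92.04 + 90.182 + 91.87) / 9 = 91.64577778
s = sqrt(sum((x - mean)^2)/(n-1)) = 1.2261725
u_A = s / sqrt(n) = 1.2261725 / sqrt(9) = 0.40872417
u_B1 = 1.44 / sqrt(2) = 1.0182338
u_B2 = 1.366 / sqrt(6) = 0.55766716
u_B3 = 0.026 / sqrt(6) = 0.010614456
u_B4 = 0.313 / sqrt(6) = 0.12778171
uc = sqrt(0.40872417^2 + 1.0182338^2 + 0.55766716^2 + 0.010614456^2 + 0.12778171^2) = 1.2374526
U = k * uc = 2 * 1.2374526
U = 2.4749

2.4749


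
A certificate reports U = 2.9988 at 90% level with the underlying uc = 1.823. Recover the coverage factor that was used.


k = U / uc
k = 2.9988 / 1.823
k = 1.645

1.645


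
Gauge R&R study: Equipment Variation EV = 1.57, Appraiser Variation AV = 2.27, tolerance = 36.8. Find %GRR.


GRR = sqrt(EV^2 + AV^2) = sqrt(1.57^2 + 2.27^2) = 2.7600362
%GRR = GRR / tol * 100 = 2.7600362 / 36.8 * 100
%GRR = 7.5001

7.5001


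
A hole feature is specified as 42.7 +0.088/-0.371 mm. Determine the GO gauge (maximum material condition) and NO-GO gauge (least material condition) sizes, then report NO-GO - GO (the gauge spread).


GO = nominal - lower_tol (smallest hole = maximum material condition)
GO = 42.7 - 0.371 = 42.329
NO-GO = nominal + upper_tol (largest hole = least material condition)
NO-GO = 42.7 + 0.088 = 42.788
spread = NO-GO - GO = 42.788 - 42.329 = 0.4590

0.4590


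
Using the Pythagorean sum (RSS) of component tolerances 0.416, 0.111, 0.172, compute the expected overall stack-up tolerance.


RSS = sqrt(0.416^2 + 0.111^2 + 0.172^2)
= sqrt(0.214961)
= 0.4636

0.4636


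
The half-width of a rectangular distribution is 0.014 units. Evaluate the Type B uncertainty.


u_B = half_width / sqrt(3)
u_B = 0.014 / 1.7320508
u_B = 0.0081

0.0081


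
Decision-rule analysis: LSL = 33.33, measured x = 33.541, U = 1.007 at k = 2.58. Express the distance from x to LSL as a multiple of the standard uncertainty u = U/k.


u = U / k = 1.007 / 2.58 = 0.39031008
margin = |LSL - x| = |33.33 - 33.541| = 0.211
z = margin / u = 0.211 / 0.39031008
z = 0.5406

0.5406


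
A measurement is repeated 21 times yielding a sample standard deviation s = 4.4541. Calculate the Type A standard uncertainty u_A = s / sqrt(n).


u_A = s / sqrt(n)
u_A = 4.4541 / sqrt(21)
u_A = 4.4541 / 4.5825757
u_A = 0.9720

0.9720


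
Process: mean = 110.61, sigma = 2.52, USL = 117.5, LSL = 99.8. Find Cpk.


Cpu = (USL - mean) / (3*sigma) = (117.5 - 110.61) / (3*2.52) = 0.9114
Cpl = (mean - LSL) / (3*sigma) = (110.61 - 99.8) / (3*2.52) = 1.4299
Cpk = min(Cpu, Cpl) = 0.9114

0.9114


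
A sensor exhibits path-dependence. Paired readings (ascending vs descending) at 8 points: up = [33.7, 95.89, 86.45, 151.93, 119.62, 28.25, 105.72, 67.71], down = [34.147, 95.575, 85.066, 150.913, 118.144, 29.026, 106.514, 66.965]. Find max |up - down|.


|33.7 - 34.147| = 0.4470
|95.89 - 95.575| = 0.3150
|86.45 - 85.066| = 1.3840
|151.93 - 150.913| = 1.0170
|119.62 - 118.144| = 1.4760
|28.25 - 29.026| = 0.7760
|105.72 - 106.514| = 0.7940
|67.71 - 66.965| = 0.7450
hysteresis = max(diffs) = 1.4760

1.4760


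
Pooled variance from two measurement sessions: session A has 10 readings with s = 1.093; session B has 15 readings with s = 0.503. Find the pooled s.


s_p = sqrt(((n1-1)*s1^2 + (n2-1)*s2^2) / (n1+n2-2))
numerator = (10-1)*1.093^2 + (15-1)*0.503^2 = 10.751841 + 3.542126 = 14.293967
denominator = 10 + 15 - 2 = 23
s_p^2 = 14.293967 / 23 = 0.62147683
s_p = sqrt(0.62147683) = 0.7883

0.7883


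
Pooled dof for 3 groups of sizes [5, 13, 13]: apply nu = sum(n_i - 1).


nu = sum_i (n_i - 1)
nu = ((5 - 1) + (13 - 1) + (13 - 1))
nu = 4 + 12 + 12
nu = 28

28


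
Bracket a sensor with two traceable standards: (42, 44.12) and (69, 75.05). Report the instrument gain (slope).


slope = (y2 - y1) / (x2 - x1)
= (75.05 - 44.12) / (69 - 42)
= 30.9300 / 27
= 1.1456

1.1456


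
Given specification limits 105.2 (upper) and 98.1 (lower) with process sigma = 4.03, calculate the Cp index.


Cp = (USL - LSL) / (6 * sigma)
= (105.2 - 98.1) / (6 * 4.03)
= 7.1000 / 24.1800
= 0.2936

0.2936


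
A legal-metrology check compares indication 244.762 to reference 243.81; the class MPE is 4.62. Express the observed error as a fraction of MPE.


e = indication - reference = 244.762 - 243.81 = 0.9520
|e| = 0.9520
ratio = |e| / MPE = 0.9520 / 4.62
ratio = 0.2061

0.2061


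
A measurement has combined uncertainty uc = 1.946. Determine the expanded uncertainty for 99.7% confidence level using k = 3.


U = k * uc
U = 3 * 1.946
U = 5.8380

5.8380


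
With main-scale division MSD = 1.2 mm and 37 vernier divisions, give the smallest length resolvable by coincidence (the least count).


LC = MSD / n_div
= 1.2 / 37
= 0.0324

0.0324


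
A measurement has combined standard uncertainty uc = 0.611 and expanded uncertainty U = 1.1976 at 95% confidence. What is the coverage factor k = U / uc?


k = U / uc
k = 1.1976 / 0.611
k = 1.96

1.96


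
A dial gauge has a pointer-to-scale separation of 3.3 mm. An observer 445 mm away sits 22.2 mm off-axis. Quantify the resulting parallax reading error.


error = h * offset / d
= 3.3 * 22.2 / 445
= 0.1646

0.1646


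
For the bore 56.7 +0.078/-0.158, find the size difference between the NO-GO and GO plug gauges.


GO = nominal - lower_tol (smallest hole = maximum material condition)
GO = 56.7 - 0.158 = 56.542
NO-GO = nominal + upper_tol (largest hole = least material condition)
NO-GO = 56.7 + 0.078 = 56.778
spread = NO-GO - GO = 56.778 - 56.542 = 0.2360

0.2360


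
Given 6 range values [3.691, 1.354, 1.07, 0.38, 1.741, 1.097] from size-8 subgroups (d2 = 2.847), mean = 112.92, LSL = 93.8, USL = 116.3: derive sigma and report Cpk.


R_bar = (3.691 + 1.354 + 1.07 + 0.38 + 1.741 + 1.097) / 6 = 1.5555
sigma = R_bar / d2 = 1.5555 / 2.847 = 0.54636459
Cp = (USL - LSL)/(6*sigma) = (116.3 - 93.8)/(6*0.54636459) = 6.8635
Cpu = (116.3 - 112.92)/(3*0.54636459) = 2.0621
Cpl = (112.92 - 93.8)/(3*0.54636459) = 11.6650
Cpk = min(Cpu, Cpl) = 2.0621

2.0621


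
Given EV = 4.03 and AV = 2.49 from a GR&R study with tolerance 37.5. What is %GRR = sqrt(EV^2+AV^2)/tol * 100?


GRR = sqrt(EV^2 + AV^2) = sqrt(4.03^2 + 2.49^2) = 4.7371933
%GRR = GRR / tol * 100 = 4.7371933 / 37.5 * 100
%GRR = 12.6325

12.6325


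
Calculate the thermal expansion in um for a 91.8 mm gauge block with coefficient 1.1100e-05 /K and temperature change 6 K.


dL = L * alpha * dT
= 91.8 * 1.1100e-05 * 6
= 0.0061139 mm
dL_um = 0.0061139 * 1000 = 6.1139 um

6.1139


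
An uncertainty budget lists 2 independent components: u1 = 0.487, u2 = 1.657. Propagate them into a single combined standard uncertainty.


uc = sqrt(0.487^2 + 1.657^2)
uc = sqrt(2.982818)
uc = 1.7271

1.7271


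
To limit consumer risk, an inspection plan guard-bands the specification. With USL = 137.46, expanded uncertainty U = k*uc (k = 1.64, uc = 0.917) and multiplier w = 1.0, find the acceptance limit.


U = k * uc = 1.64 * 0.917 = 1.50388
guard band g = w * U = 1.0 * 1.50388 = 1.50388
AL = USL - g = 137.46 - 1.50388
AL = 135.9561

135.9561


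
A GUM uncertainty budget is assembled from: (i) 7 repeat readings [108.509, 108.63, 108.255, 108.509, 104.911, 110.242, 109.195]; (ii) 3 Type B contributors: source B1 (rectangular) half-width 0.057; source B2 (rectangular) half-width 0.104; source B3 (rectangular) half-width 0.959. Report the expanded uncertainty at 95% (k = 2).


mean = (108.509 + 108.63 + 108.255 + 108.509 + 104.911 + 110.242 + 109.195) / 7 = 108.3215714
s = sqrt(sum((x - mean)^2)/(n-1)) = 1.6458402
u_A = s / sqrt(n) = 1.6458402 / sqrt(7) = 0.62206912
u_B1 = 0.057 / sqrt(3) = 0.032908965
u_B2 = 0.104 / sqrt(3) = 0.060044428
u_B3 = 0.959 / sqrt(3) = 0.55367891
uc = sqrt(0.62206912^2 + 0.032908965^2 + 0.060044428^2 + 0.55367891^2) = 0.83559479
U = k * uc = 2 * 0.83559479
U = 1.6712

1.6712


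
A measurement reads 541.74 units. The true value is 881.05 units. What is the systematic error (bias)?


Systematic error = measured - true
= 541.74 - 881.05
= -339.3100

-339.3100


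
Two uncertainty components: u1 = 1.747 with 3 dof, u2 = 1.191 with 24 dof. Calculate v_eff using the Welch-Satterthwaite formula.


uc = sqrt(u1^2 + u2^2) = sqrt(1.747^2 + 1.191^2) = 2.1143533
v_eff = uc^4 / (u1^4/v1 + u2^4/v2)
= 2.1143533^4 / (1.747^4/3 + 1.191^4/24)
= 19.98528 / 3.1887567
v_eff = 6.2674

6.2674


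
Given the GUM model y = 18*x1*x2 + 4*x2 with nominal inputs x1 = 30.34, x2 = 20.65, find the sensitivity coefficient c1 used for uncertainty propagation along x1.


y = 18*x1*x2 + 4*x2
dy/dx1 = 18*x2
Evaluate at x2 = 20.65: c1 = 18 * 20.65
c1 = 371.7000

371.7000


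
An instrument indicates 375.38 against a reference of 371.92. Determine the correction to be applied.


Correction = standard - reading
= 371.92 - 375.38
= -3.4600

-3.4600


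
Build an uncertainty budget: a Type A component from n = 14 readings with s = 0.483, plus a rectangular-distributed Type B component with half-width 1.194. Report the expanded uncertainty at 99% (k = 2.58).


u_A = s / sqrt(n) = 0.483 / sqrt(14) = 0.12908718
u_B = half_width / sqrt(3) = 1.194 / sqrt(3) = 0.68935622
uc = sqrt(u_A^2 + u_B^2) = sqrt(0.12908718^2 + 0.68935622^2) = 0.70133836
U = k * uc = 2.58 * 0.70133836
U = 1.8095

1.8095


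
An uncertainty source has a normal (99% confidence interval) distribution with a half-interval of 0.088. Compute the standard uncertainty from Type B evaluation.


u_B = half_width / 2.576
u_B = 0.088 / 2.576
u_B = 0.0342

0.0342


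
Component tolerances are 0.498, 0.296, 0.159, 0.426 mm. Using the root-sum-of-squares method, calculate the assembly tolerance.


RSS = sqrt(0.498^2 + 0.296^2 + 0.159^2 + 0.426^2)
= sqrt(0.542377)
= 0.7365

0.7365


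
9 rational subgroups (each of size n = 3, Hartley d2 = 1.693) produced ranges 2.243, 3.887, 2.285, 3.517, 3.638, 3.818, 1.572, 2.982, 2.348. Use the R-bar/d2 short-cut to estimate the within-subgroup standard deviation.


R_bar = (2.243 + 3.887 + 2.285 + 3.517 + 3.638 + 3.818 + 1.572 + 2.982 + 2.348) / 9
R_bar = 26.29 / 9 = 2.9211111
sigma_hat = R_bar / d2 = 2.9211111 / 1.693 = 1.7254

1.7254


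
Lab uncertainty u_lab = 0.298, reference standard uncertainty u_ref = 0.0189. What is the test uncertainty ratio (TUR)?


TUR = u_lab / u_ref
= 0.298 / 0.0189
= 15.7672

15.7672


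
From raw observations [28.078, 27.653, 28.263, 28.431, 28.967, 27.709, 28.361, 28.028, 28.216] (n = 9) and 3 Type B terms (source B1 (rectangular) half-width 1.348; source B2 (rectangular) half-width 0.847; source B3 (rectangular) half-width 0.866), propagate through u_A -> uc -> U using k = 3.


mean = (28.078 + 27.653 + 28.263 + 28.431 + 28.967 + 27.709 + 28.361 + 28.028 + 28.216) / 9 = 28.18955556
s = sqrt(sum((x - mean)^2)/(n-1)) = 0.39616477
u_A = s / sqrt(n) = 0.39616477 / sqrt(9) = 0.13205492
u_B1 = 1.348 / sqrt(3) = 0.77826816
u_B2 = 0.847 / sqrt(3) = 0.48901568
u_B3 = 0.866 / sqrt(3) = 0.49998533
uc = sqrt(0.13205492^2 + 0.77826816^2 + 0.48901568^2 + 0.49998533^2) = 1.0546381
U = k * uc = 3 * 1.0546381
U = 3.1639

3.1639


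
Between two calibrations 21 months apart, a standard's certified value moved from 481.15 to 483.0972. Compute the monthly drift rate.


rate = (v2 - v1) / months
= (483.0972 - 481.15) / 21
= 1.9472 / 21
= 0.0927

0.0927


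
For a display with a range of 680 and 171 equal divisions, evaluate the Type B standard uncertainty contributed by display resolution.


resolution = range / divisions
resolution = 680 / 171 = 3.9766082
u_res = resolution / (2*sqrt(3))
u_res = 3.9766082 / 3.4641016
u_res = 1.1479

1.1479


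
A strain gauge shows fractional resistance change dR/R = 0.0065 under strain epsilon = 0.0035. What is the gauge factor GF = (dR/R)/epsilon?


GF = (dR/R) / epsilon
= 0.0065 / 0.0035
= 1.8571

1.8571


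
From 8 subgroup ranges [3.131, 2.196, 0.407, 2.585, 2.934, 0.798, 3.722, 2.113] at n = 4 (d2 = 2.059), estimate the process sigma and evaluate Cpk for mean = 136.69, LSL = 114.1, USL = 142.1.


R_bar = (3.131 + 2.196 + 0.407 + 2.585 + 2.934 + 0.798 + 3.722 + 2.113) / 8 = 2.23575
sigma = R_bar / d2 = 2.23575 / 2.059 = 1.0858426
Cp = (USL - LSL)/(6*sigma) = (142.1 - 114.1)/(6*1.0858426) = 4.2977
Cpu = (142.1 - 136.69)/(3*1.0858426) = 1.6608
Cpl = (136.69 - 114.1)/(3*1.0858426) = 6.9347
Cpk = min(Cpu, Cpl) = 1.6608

1.6608


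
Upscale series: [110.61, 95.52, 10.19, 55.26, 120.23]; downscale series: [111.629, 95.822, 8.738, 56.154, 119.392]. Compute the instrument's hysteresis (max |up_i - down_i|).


|110.61 - 111.629| = 1.0190
|95.52 - 95.822| = 0.3020
|10.19 - 8.738| = 1.4520
|55.26 - 56.154| = 0.8940
|120.23 - 119.392| = 0.8380
hysteresis = max(diffs) = 1.4520

1.4520


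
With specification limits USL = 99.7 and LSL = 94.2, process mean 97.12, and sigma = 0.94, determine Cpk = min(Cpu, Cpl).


Cpu = (USL - mean) / (3*sigma) = (99.7 - 97.12) / (3*0.94) = 0.9149
Cpl = (mean - LSL) / (3*sigma) = (97.12 - 94.2) / (3*0.94) = 1.0355
Cpk = min(Cpu, Cpl) = 0.9149

0.9149


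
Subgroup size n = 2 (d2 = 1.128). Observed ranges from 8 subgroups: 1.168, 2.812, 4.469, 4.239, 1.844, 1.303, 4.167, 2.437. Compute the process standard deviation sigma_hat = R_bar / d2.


R_bar = (1.168 + 2.812 + 4.469 + 4.239 + 1.844 + 1.303 + 4.167 + 2.437) / 8
R_bar = 22.439 / 8 = 2.804875
sigma_hat = R_bar / d2 = 2.804875 / 1.128 = 2.4866

2.4866


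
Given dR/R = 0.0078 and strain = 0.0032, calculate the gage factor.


GF = (dR/R) / epsilon
= 0.0078 / 0.0032
= 2.4375

2.4375


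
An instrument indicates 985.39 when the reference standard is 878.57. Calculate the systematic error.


Systematic error = measured - true
= 985.39 - 878.57
= 106.8200

106.8200


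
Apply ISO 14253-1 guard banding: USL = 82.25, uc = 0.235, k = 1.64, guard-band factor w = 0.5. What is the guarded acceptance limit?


U = k * uc = 1.64 * 0.235 = 0.3854
guard band g = w * U = 0.5 * 0.3854 = 0.1927
AL = USL - g = 82.25 - 0.1927
AL = 82.0573

82.0573


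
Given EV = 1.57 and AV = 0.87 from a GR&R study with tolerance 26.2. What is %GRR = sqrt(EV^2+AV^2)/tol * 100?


GRR = sqrt(EV^2 + AV^2) = sqrt(1.57^2 + 0.87^2) = 1.7949373
%GRR = GRR / tol * 100 = 1.7949373 / 26.2 * 100
%GRR = 6.8509

6.8509


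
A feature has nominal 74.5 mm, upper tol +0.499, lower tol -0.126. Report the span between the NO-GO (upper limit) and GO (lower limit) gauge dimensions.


GO = nominal - lower_tol (smallest hole = maximum material condition)
GO = 74.5 - 0.126 = 74.374
NO-GO = nominal + upper_tol (largest hole = least material condition)
NO-GO = 74.5 + 0.499 = 74.999
spread = NO-GO - GO = 74.999 - 74.374 = 0.6250

0.6250


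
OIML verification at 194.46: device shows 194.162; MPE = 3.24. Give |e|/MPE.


e = indication - reference = 194.162 - 194.46 = -0.2980
|e| = 0.2980
ratio = |e| / MPE = 0.2980 / 3.24
ratio = 0.0920

0.0920


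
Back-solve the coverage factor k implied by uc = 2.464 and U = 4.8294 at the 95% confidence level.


k = U / uc
k = 4.8294 / 2.464
k = 1.96

1.96


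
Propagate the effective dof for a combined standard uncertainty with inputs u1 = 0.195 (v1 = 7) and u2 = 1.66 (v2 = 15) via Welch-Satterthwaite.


uc = sqrt(u1^2 + u2^2) = sqrt(0.195^2 + 1.66^2) = 1.6714141
v_eff = uc^4 / (u1^4/v1 + u2^4/v2)
= 1.6714141^4 / (0.195^4/7 + 1.66^4/15)
= 7.8043412 / 0.50642865
v_eff = 15.4105

15.4105


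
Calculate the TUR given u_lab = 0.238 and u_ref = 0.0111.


TUR = u_lab / u_ref
= 0.238 / 0.0111
= 21.4414

21.4414


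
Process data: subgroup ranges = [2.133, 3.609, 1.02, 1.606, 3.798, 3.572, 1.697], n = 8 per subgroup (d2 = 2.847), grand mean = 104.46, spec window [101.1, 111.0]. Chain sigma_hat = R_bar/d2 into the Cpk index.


R_bar = (2.133 + 3.609 + 1.02 + 1.606 + 3.798 + 3.572 + 1.697) / 7 = 2.4907143
sigma = R_bar / d2 = 2.4907143 / 2.847 = 0.87485574
Cp = (USL - LSL)/(6*sigma) = (111.0 - 101.1)/(6*0.87485574) = 1.8860
Cpu = (111.0 - 104.46)/(3*0.87485574) = 2.4918
Cpl = (104.46 - 101.1)/(3*0.87485574) = 1.2802
Cpk = min(Cpu, Cpl) = 1.2802

1.2802


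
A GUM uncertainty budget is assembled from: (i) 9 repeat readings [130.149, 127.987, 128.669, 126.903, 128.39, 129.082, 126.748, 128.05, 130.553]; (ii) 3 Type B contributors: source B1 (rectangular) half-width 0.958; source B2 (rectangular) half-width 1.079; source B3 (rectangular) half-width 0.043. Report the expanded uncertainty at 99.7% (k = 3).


mean = (130.149 + 127.987 + 128.669 + 126.903 + 128.39 + 129.082 + 126.748 + 128.05 + 130.553) / 9 = 128.5034444
s = sqrt(sum((x - mean)^2)/(n-1)) = 1.2941634
u_A = s / sqrt(n) = 1.2941634 / sqrt(9) = 0.4313878
u_B1 = 0.958 / sqrt(3) = 0.55310156
u_B2 = 1.079 / sqrt(3) = 0.62296094
u_B3 = 0.043 / sqrt(3) = 0.024826062
uc = sqrt(0.4313878^2 + 0.55310156^2 + 0.62296094^2 + 0.024826062^2) = 0.93846334
U = k * uc = 3 * 0.93846334
U = 2.8154

2.8154


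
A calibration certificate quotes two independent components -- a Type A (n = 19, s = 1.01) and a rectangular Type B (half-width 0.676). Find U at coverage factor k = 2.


u_A = s / sqrt(n) = 1.01 / sqrt(19) = 0.23170989
u_B = half_width / sqrt(3) = 0.676 / sqrt(3) = 0.39028878
uc = sqrt(u_A^2 + u_B^2) = sqrt(0.23170989^2 + 0.39028878^2) = 0.45388854
U = k * uc = 2 * 0.45388854
U = 0.9078

0.9078


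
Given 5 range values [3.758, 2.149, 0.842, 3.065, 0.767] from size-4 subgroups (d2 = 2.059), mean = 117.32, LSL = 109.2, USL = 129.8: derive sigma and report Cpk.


R_bar = (3.758 + 2.149 + 0.842 + 3.065 + 0.767) / 5 = 2.1162
sigma = R_bar / d2 = 2.1162 / 2.059 = 1.0277805
Cp = (USL - LSL)/(6*sigma) = (129.8 - 109.2)/(6*1.0277805) = 3.3405
Cpu = (129.8 - 117.32)/(3*1.0277805) = 4.0476
Cpl = (117.32 - 109.2)/(3*1.0277805) = 2.6335
Cpk = min(Cpu, Cpl) = 2.6335

2.6335


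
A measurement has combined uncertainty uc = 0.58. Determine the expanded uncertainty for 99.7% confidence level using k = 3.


U = k * uc
U = 3 * 0.58
U = 1.7400

1.7400


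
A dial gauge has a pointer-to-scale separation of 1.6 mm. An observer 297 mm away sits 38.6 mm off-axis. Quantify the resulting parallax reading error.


error = h * offset / d
= 1.6 * 38.6 / 297
= 0.2079

0.2079


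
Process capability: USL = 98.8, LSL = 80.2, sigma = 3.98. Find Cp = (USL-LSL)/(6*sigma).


Cp = (USL - LSL) / (6 * sigma)
= (98.8 - 80.2) / (6 * 3.98)
= 18.6000 / 23.8800
= 0.7789

0.7789


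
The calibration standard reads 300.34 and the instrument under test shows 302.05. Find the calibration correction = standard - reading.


Correction = standard - reading
= 300.34 - 302.05
= -1.7100

-1.7100


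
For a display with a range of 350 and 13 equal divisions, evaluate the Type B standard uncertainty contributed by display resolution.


resolution = range / divisions
resolution = 350 / 13 = 26.923077
u_res = resolution / (2*sqrt(3))
u_res = 26.923077 / 3.4641016
u_res = 7.7720

7.7720


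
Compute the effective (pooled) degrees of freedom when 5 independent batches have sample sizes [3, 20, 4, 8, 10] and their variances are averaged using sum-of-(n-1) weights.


nu = sum_i (n_i - 1)
nu = ((3 - 1) + (20 - 1) + (4 - 1) + (8 - 1) + (10 - 1))
nu = 2 + 19 + 3 + 7 + 9
nu = 40

40


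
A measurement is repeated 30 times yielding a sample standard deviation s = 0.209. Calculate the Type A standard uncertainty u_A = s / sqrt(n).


u_A = s / sqrt(n)
u_A = 0.209 / sqrt(30)
u_A = 0.209 / 5.4772256
u_A = 0.0382

0.0382


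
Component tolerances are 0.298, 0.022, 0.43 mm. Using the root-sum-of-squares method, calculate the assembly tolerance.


RSS = sqrt(0.298^2 + 0.022^2 + 0.43^2)
= sqrt(0.274188)
= 0.5236

0.5236


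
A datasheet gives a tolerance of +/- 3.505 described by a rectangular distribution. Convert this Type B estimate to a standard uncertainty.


u_B = half_width / sqrt(3)
u_B = 3.505 / 1.7320508
u_B = 2.0236

2.0236


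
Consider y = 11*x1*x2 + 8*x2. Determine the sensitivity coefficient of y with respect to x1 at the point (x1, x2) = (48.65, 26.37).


y = 11*x1*x2 + 8*x2
dy/dx1 = 11*x2
Evaluate at x2 = 26.37: c1 = 11 * 26.37
c1 = 290.0700

290.0700


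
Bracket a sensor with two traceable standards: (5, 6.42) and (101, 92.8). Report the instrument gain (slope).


slope = (y2 - y1) / (x2 - x1)
= (92.8 - 6.42) / (101 - 5)
= 86.3800 / 96
= 0.8998

0.8998


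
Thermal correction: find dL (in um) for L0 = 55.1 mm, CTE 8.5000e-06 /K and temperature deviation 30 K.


dL = L * alpha * dT
= 55.1 * 8.5000e-06 * 30
= 0.0140505 mm
dL_um = 0.0140505 * 1000 = 14.0505 um

14.0505


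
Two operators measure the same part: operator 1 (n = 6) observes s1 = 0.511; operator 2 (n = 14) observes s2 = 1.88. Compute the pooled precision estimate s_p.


s_p = sqrt(((n1-1)*s1^2 + (n2-1)*s2^2) / (n1+n2-2))
numerator = (6-1)*0.511^2 + (14-1)*1.88^2 = 1.305605 + 45.9472 = 47.252805
denominator = 6 + 14 - 2 = 18
s_p^2 = 47.252805 / 18 = 2.6251558
s_p = sqrt(2.6251558) = 1.6202

1.6202


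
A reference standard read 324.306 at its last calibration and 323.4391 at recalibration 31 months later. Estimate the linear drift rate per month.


rate = (v2 - v1) / months
= (323.4391 - 324.306) / 31
= -0.8669 / 31
= -0.0280

-0.0280


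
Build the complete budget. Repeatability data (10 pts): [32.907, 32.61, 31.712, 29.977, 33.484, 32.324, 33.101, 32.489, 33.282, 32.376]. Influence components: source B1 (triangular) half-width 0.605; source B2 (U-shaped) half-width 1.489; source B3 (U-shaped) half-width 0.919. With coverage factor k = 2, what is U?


mean = (32.907 + 32.61 + 31.712 + 29.977 + 33.484 + 32.324 + 33.101 + 32.489 + 33.282 + 32.376) / 10 = 32.4262
s = sqrt(sum((x - mean)^2)/(n-1)) = 1.0053861
u_A = s / sqrt(n) = 1.0053861 / sqrt(10) = 0.317931
u_B1 = 0.605 / sqrt(6) = 0.24699022
u_B2 = 1.489 / sqrt(2) = 1.052882
u_B3 = 0.919 / sqrt(2) = 0.64983113
uc = sqrt(0.317931^2 + 0.24699022^2 + 1.052882^2 + 0.64983113^2) = 1.3011246
U = k * uc = 2 * 1.3011246
U = 2.6022

2.6022


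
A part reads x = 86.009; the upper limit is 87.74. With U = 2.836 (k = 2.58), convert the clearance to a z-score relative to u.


u = U / k = 2.836 / 2.58 = 1.0992248
margin = |USL - x| = |87.74 - 86.009| = 1.731
z = margin / u = 1.731 / 1.0992248
z = 1.5747

1.5747


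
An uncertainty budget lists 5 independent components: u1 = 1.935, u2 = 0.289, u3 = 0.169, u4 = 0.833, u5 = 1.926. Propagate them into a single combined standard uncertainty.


uc = sqrt(1.935^2 + 0.289^2 + 0.169^2 + 0.833^2 + 1.926^2)
uc = sqrt(8.259672)
uc = 2.8740

2.8740


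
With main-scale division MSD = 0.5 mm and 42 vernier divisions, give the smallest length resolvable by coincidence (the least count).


LC = MSD / n_div
= 0.5 / 42
= 0.0119

0.0119


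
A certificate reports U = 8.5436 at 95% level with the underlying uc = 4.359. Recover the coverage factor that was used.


k = U / uc
k = 8.5436 / 4.359
k = 1.96

1.96


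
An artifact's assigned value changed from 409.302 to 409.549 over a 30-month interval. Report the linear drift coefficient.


rate = (v2 - v1) / months
= (409.549 - 409.302) / 30
= 0.2470 / 30
= 0.0082

0.0082


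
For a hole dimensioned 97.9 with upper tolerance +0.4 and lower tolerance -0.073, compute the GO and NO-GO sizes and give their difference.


GO = nominal - lower_tol (smallest hole = maximum material condition)
GO = 97.9 - 0.073 = 97.827
NO-GO = nominal + upper_tol (largest hole = least material condition)
NO-GO = 97.9 + 0.4 = 98.3
spread = NO-GO - GO = 98.3 - 97.827 = 0.4730

0.4730


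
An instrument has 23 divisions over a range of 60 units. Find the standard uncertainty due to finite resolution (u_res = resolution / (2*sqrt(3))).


resolution = range / divisions
resolution = 60 / 23 = 2.6086957
u_res = resolution / (2*sqrt(3))
u_res = 2.6086957 / 3.4641016
u_res = 0.7531

0.7531


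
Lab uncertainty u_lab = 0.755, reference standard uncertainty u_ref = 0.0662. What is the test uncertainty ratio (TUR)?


TUR = u_lab / u_ref
= 0.755 / 0.0662
= 11.4048

11.4048


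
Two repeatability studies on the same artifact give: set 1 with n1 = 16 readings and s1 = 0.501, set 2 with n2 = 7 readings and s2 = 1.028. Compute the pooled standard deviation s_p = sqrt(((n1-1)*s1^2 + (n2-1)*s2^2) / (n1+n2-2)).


s_p = sqrt(((n1-1)*s1^2 + (n2-1)*s2^2) / (n1+n2-2))
numerator = (16-1)*0.501^2 + (7-1)*1.028^2 = 3.765015 + 6.340704 = 10.105719
denominator = 16 + 7 - 2 = 21
s_p^2 = 10.105719 / 21 = 0.48122471
s_p = sqrt(0.48122471) = 0.6937

0.6937


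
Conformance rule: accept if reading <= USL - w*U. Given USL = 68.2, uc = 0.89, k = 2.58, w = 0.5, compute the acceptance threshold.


U = k * uc = 2.58 * 0.89 = 2.2962
guard band g = w * U = 0.5 * 2.2962 = 1.1481
AL = USL - g = 68.2 - 1.1481
AL = 67.0519

67.0519


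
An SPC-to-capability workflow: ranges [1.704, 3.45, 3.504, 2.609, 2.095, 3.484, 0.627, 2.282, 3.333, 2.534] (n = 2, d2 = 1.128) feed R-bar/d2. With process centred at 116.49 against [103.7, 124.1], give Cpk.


R_bar = (1.704 + 3.45 + 3.504 + 2.609 + 2.095 + 3.484 + 0.627 + 2.282 + 3.333 + 2.534) / 10 = 2.5622
sigma = R_bar / d2 = 2.5622 / 1.128 = 2.2714539
Cp = (USL - LSL)/(6*sigma) = (124.1 - 103.7)/(6*2.2714539) = 1.4968
Cpu = (124.1 - 116.49)/(3*2.2714539) = 1.1168
Cpl = (116.49 - 103.7)/(3*2.2714539) = 1.8769
Cpk = min(Cpu, Cpl) = 1.1168

1.1168


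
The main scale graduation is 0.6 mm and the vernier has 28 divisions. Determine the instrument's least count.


LC = MSD / n_div
= 0.6 / 28
= 0.0214

0.0214


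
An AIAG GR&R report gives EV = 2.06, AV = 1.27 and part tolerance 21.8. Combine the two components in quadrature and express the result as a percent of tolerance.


GRR = sqrt(EV^2 + AV^2) = sqrt(2.06^2 + 1.27^2) = 2.4200207
%GRR = GRR / tol * 100 = 2.4200207 / 21.8 * 100
%GRR = 11.1010

11.1010


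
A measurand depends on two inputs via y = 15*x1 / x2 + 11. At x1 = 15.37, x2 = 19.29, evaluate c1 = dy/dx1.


y = 15*x1 / x2 + 11
dy/dx1 = 15/x2
Evaluate at x2 = 19.29: c1 = 15 / 19.29
c1 = 0.7776

0.7776


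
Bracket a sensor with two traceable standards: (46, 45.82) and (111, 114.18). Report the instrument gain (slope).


slope = (y2 - y1) / (x2 - x1)
= (114.18 - 45.82) / (111 - 46)
= 68.3600 / 65
= 1.0517

1.0517


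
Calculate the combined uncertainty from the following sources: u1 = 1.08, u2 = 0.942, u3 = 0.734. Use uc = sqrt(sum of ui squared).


uc = sqrt(1.08^2 + 0.942^2 + 0.734^2)
uc = sqrt(2.59252)
uc = 1.6101

1.6101


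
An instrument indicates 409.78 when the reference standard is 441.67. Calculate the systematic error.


Systematic error = measured - true
= 409.78 - 441.67
= -31.8900

-31.8900


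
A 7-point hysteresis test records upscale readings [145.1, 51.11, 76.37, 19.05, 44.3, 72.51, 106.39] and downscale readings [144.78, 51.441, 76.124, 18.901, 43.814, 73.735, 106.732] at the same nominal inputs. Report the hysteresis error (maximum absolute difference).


|145.1 - 144.78| = 0.3200
|51.11 - 51.441| = 0.3310
|76.37 - 76.124| = 0.2460
|19.05 - 18.901| = 0.1490
|44.3 - 43.814| = 0.4860
|72.51 - 73.735| = 1.2250
|106.39 - 106.732| = 0.3420
hysteresis = max(diffs) = 1.2250

1.2250


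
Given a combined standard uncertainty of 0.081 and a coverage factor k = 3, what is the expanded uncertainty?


U = k * uc
U = 3 * 0.081
U = 0.2430

0.2430


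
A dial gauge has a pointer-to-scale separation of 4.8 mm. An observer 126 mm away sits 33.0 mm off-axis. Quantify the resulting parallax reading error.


error = h * offset / d
= 4.8 * 33.0 / 126
= 1.2571

1.2571


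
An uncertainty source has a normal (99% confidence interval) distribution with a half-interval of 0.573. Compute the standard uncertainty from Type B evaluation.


u_B = half_width / 2.576
u_B = 0.573 / 2.576
u_B = 0.2224

0.2224


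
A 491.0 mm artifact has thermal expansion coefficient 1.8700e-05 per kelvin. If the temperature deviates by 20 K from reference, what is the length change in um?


dL = L * alpha * dT
= 491.0 * 1.8700e-05 * 20
= 0.1836340 mm
dL_um = 0.1836340 * 1000 = 183.6340 um

183.6340


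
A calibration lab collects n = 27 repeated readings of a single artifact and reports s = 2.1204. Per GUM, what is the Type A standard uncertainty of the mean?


u_A = s / sqrt(n)
u_A = 2.1204 / sqrt(27)
u_A = 2.1204 / 5.1961524
u_A = 0.4081

0.4081


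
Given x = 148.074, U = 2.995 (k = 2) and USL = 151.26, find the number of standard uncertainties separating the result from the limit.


u = U / k = 2.995 / 2 = 1.4975
margin = |USL - x| = |151.26 - 148.074| = 3.186
z = margin / u = 3.186 / 1.4975
z = 2.1275

2.1275


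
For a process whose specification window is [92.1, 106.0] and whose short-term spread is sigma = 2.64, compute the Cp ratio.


Cp = (USL - LSL) / (6 * sigma)
= (106.0 - 92.1) / (6 * 2.64)
= 13.9000 / 15.8400
= 0.8775

0.8775


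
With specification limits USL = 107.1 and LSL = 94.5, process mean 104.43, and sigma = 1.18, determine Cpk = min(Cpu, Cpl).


Cpu = (USL - mean) / (3*sigma) = (107.1 - 104.43) / (3*1.18) = 0.7542
Cpl = (mean - LSL) / (3*sigma) = (104.43 - 94.5) / (3*1.18) = 2.8051
Cpk = min(Cpu, Cpl) = 0.7542

0.7542


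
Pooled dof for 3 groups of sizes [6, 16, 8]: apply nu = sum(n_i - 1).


nu = sum_i (n_i - 1)
nu = ((6 - 1) + (16 - 1) + (8 - 1))
nu = 5 + 15 + 7
nu = 27

27


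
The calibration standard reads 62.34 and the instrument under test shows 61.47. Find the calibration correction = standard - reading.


Correction = standard - reading
= 62.34 - 61.47
= 0.8700

0.8700


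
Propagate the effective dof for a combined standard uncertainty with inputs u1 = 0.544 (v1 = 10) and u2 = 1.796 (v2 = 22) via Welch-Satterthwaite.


uc = sqrt(u1^2 + u2^2) = sqrt(0.544^2 + 1.796^2) = 1.8765799
v_eff = uc^4 / (u1^4/v1 + u2^4/v2)
= 1.8765799^4 / (0.544^4/10 + 1.796^4/22)
= 12.401329 / 0.48169411
v_eff = 25.7452

25.7452


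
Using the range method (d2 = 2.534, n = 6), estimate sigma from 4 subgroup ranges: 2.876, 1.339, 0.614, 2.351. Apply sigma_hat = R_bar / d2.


R_bar = (2.876 + 1.339 + 0.614 + 2.351) / 4
R_bar = 7.18 / 4 = 1.795
sigma_hat = R_bar / d2 = 1.795 / 2.534 = 0.7084

0.7084


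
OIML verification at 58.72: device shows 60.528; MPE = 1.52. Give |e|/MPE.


e = indication - reference = 60.528 - 58.72 = 1.8080
|e| = 1.8080
ratio = |e| / MPE = 1.8080 / 1.52
ratio = 1.1895

1.1895


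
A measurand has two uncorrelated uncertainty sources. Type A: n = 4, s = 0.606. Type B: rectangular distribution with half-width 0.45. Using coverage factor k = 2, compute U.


u_A = s / sqrt(n) = 0.606 / sqrt(4) = 0.303
u_B = half_width / sqrt(3) = 0.45 / sqrt(3) = 0.25980762
uc = sqrt(u_A^2 + u_B^2) = sqrt(0.303^2 + 0.25980762^2) = 0.39913531
U = k * uc = 2 * 0.39913531
U = 0.7983

0.7983


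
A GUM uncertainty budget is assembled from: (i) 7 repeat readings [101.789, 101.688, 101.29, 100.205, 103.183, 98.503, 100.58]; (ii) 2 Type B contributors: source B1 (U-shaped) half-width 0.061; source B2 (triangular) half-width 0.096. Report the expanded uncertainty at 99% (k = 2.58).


mean = (101.789 + 101.688 + 101.29 + 100.205 + 103.183 + 98.503 + 100.58) / 7 = 101.034
s = sqrt(sum((x - mean)^2)/(n-1)) = 1.4708725
u_A = s / sqrt(n) = 1.4708725 / sqrt(7) = 0.55593755
u_B1 = 0.061 / sqrt(2) = 0.043133514
u_B2 = 0.096 / sqrt(6) = 0.039191836
uc = sqrt(0.55593755^2 + 0.043133514^2 + 0.039191836^2) = 0.55898395
U = k * uc = 2.58 * 0.55898395
U = 1.4422

1.4422


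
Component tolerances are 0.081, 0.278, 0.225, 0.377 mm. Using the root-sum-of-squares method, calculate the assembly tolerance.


RSS = sqrt(0.081^2 + 0.278^2 + 0.225^2 + 0.377^2)
= sqrt(0.276599)
= 0.5259

0.5259


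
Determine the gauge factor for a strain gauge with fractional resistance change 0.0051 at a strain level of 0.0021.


GF = (dR/R) / epsilon
= 0.0051 / 0.0021
= 2.4286

2.4286


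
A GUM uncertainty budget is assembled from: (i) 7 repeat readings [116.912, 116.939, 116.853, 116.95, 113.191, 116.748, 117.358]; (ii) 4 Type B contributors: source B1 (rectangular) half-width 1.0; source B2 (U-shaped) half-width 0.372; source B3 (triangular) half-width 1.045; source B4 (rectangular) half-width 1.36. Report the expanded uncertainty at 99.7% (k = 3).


mean = (116.912 + 116.939 + 116.853 + 116.95 + 113.191 + 116.748 + 117.358) / 7 = 116.4215714
s = sqrt(sum((x - mean)^2)/(n-1)) = 1.4372233
u_A = s / sqrt(n) = 1.4372233 / sqrt(7) = 0.54321935
u_B1 = 1.0 / sqrt(3) = 0.57735027
u_B2 = 0.372 / sqrt(2) = 0.26304372
u_B3 = 1.045 / sqrt(6) = 0.42661946
u_B4 = 1.36 / sqrt(3) = 0.78519637
uc = sqrt(0.54321935^2 + 0.57735027^2 + 0.26304372^2 + 0.42661946^2 + 0.78519637^2) = 1.2231721
U = k * uc = 3 * 1.2231721
U = 3.6695

3.6695


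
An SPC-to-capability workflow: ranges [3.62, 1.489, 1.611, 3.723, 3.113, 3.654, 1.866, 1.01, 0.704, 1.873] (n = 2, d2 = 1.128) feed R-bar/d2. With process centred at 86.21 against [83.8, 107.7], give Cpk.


R_bar = (3.62 + 1.489 + 1.611 + 3.723 + 3.113 + 3.654 + 1.866 + 1.01 + 0.704 + 1.873) / 10 = 2.2663
sigma = R_bar / d2 = 2.2663 / 1.128 = 2.0091312
Cp = (USL - LSL)/(6*sigma) = (107.7 - 83.8)/(6*2.0091312) = 1.9826
Cpu = (107.7 - 86.21)/(3*2.0091312) = 3.5654
Cpl = (86.21 - 83.8)/(3*2.0091312) = 0.3998
Cpk = min(Cpu, Cpl) = 0.3998

0.3998


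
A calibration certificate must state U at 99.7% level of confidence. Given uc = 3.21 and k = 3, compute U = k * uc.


U = k * uc
U = 3 * 3.21
U = 9.6300

9.6300


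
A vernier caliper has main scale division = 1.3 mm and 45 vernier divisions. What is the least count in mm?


LC = MSD / n_div
= 1.3 / 45
= 0.0289

0.0289


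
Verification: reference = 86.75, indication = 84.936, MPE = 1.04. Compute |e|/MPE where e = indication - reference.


e = indication - reference = 84.936 - 86.75 = -1.8140
|e| = 1.8140
ratio = |e| / MPE = 1.8140 / 1.04
ratio = 1.7442

1.7442


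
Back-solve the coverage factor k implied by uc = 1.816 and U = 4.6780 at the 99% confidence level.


k = U / uc
k = 4.6780 / 1.816
k = 2.576

2.576


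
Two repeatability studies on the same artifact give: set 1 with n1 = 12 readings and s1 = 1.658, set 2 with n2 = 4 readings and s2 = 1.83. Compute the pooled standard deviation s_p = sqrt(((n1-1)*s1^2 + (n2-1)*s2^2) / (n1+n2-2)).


s_p = sqrt(((n1-1)*s1^2 + (n2-1)*s2^2) / (n1+n2-2))
numerator = (12-1)*1.658^2 + (4-1)*1.83^2 = 30.238604 + 10.0467 = 40.285304
denominator = 12 + 4 - 2 = 14
s_p^2 = 40.285304 / 14 = 2.8775217
s_p = sqrt(2.8775217) = 1.6963

1.6963


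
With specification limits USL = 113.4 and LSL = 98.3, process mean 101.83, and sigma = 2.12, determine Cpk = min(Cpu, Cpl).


Cpu = (USL - mean) / (3*sigma) = (113.4 - 101.83) / (3*2.12) = 1.8192
Cpl = (mean - LSL) / (3*sigma) = (101.83 - 98.3) / (3*2.12) = 0.5550
Cpk = min(Cpu, Cpl) = 0.5550

0.5550


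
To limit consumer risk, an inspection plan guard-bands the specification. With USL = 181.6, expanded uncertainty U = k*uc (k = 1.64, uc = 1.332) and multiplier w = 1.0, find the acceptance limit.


U = k * uc = 1.64 * 1.332 = 2.18448
guard band g = w * U = 1.0 * 2.18448 = 2.18448
AL = USL - g = 181.6 - 2.18448
AL = 179.4155

179.4155


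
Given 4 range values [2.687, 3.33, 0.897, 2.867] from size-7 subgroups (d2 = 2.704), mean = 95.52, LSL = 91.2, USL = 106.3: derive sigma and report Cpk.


R_bar = (2.687 + 3.33 + 0.897 + 2.867) / 4 = 2.44525
sigma = R_bar / d2 = 2.44525 / 2.704 = 0.90430843
Cp = (USL - LSL)/(6*sigma) = (106.3 - 91.2)/(6*0.90430843) = 2.7830
Cpu = (106.3 - 95.52)/(3*0.90430843) = 3.9736
Cpl = (95.52 - 91.2)/(3*0.90430843) = 1.5924
Cpk = min(Cpu, Cpl) = 1.5924

1.5924


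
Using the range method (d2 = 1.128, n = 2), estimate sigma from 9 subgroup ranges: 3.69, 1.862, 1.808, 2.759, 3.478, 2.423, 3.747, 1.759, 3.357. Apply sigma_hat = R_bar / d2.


R_bar = (3.69 + 1.862 + 1.808 + 2.759 + 3.478 + 2.423 + 3.747 + 1.759 + 3.357) / 9
R_bar = 24.883 / 9 = 2.7647778
sigma_hat = R_bar / d2 = 2.7647778 / 1.128 = 2.4510

2.4510


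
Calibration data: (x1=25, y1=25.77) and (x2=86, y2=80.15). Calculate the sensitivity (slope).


slope = (y2 - y1) / (x2 - x1)
= (80.15 - 25.77) / (86 - 25)
= 54.3800 / 61
= 0.8915

0.8915


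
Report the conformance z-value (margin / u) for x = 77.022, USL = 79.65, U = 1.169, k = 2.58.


u = U / k = 1.169 / 2.58 = 0.45310078
margin = |USL - x| = |79.65 - 77.022| = 2.628
z = margin / u = 2.628 / 0.45310078
z = 5.8000

5.8000


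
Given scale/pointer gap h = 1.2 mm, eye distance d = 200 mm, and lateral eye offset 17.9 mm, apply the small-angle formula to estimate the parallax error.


error = h * offset / d
= 1.2 * 17.9 / 200
= 0.1074

0.1074


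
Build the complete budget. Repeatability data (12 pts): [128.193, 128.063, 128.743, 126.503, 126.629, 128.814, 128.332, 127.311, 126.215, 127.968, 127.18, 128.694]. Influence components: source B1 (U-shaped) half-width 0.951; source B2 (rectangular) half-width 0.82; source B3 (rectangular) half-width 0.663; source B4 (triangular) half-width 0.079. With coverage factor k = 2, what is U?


mean = (128.193 + 128.063 + 128.743 + 126.503 + 126.629 + 128.814 + 128.332 + 127.311 + 126.215 + 127.968 + 127.18 + 128.694) / 12 = 127.7204167
s = sqrt(sum((x - mean)^2)/(n-1)) = 0.92268092
u_A = s / sqrt(n) = 0.92268092 / sqrt(12) = 0.26635504
u_B1 = 0.951 / sqrt(2) = 0.67245855
u_B2 = 0.82 / sqrt(3) = 0.47342722
u_B3 = 0.663 / sqrt(3) = 0.38278323
u_B4 = 0.079 / sqrt(6) = 0.032251615
uc = sqrt(0.26635504^2 + 0.67245855^2 + 0.47342722^2 + 0.38278323^2 + 0.032251615^2) = 0.94596089
U = k * uc = 2 * 0.94596089
U = 1.8919

1.8919


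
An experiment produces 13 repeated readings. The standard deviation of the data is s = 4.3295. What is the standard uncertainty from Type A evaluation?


u_A = s / sqrt(n)
u_A = 4.3295 / sqrt(13)
u_A = 4.3295 / 3.6055513
u_A = 1.2008

1.2008


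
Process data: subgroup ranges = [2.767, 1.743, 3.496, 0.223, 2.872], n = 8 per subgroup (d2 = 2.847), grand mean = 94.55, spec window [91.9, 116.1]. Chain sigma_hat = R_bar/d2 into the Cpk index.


R_bar = (2.767 + 1.743 + 3.496 + 0.223 + 2.872) / 5 = 2.2202
sigma = R_bar / d2 = 2.2202 / 2.847 = 0.77983843
Cp = (USL - LSL)/(6*sigma) = (116.1 - 91.9)/(6*0.77983843) = 5.1720
Cpu = (116.1 - 94.55)/(3*0.77983843) = 9.2113
Cpl = (94.55 - 91.9)/(3*0.77983843) = 1.1327
Cpk = min(Cpu, Cpl) = 1.1327

1.1327


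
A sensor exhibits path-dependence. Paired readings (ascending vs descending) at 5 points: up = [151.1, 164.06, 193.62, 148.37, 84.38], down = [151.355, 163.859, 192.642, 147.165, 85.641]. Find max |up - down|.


|151.1 - 151.355| = 0.2550
|164.06 - 163.859| = 0.2010
|193.62 - 192.642| = 0.9780
|148.37 - 147.165| = 1.2050
|84.38 - 85.641| = 1.2610
hysteresis = max(diffs) = 1.2610

1.2610


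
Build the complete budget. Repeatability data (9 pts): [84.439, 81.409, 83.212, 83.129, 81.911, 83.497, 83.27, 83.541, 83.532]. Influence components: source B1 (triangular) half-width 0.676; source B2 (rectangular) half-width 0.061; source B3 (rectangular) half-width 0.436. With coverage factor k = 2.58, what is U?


mean = (84.439 + 81.409 + 83.212 + 83.129 + 81.911 + 83.497 + 83.27 + 83.541 + 83.532) / 9 = 83.10444444
s = sqrt(sum((x - mean)^2)/(n-1)) = 0.91151963
u_A = s / sqrt(n) = 0.91151963 / sqrt(9) = 0.30383988
u_B1 = 0.676 / sqrt(6) = 0.27597584
u_B2 = 0.061 / sqrt(3) = 0.035218366
u_B3 = 0.436 / sqrt(3) = 0.25172472
uc = sqrt(0.30383988^2 + 0.27597584^2 + 0.035218366^2 + 0.25172472^2) = 0.48279085
U = k * uc = 2.58 * 0.48279085
U = 1.2456

1.2456
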